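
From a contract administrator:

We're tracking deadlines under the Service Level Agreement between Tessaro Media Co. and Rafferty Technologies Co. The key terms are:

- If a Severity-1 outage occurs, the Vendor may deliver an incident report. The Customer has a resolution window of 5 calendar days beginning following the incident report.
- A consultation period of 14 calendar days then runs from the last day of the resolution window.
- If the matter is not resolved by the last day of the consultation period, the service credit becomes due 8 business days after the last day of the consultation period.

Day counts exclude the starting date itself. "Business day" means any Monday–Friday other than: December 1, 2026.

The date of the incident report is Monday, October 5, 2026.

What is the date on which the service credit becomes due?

November 4, 2026

The last day of the resolution window: October 5, 2026 + 5 days = October 10, 2026.
The last day of the consultation period: 14 calendar days after October 10, 2026 is October 24, 2026.
The date on which the service credit becomes due: 8 business days after Saturday, October 24, 2026, skipping weekends — Oct 26, Oct 27, Oct 28, Oct 29, Oct 30, Nov 2, Nov 3, Nov 4 — lands on Wednesday, November 4, 2026.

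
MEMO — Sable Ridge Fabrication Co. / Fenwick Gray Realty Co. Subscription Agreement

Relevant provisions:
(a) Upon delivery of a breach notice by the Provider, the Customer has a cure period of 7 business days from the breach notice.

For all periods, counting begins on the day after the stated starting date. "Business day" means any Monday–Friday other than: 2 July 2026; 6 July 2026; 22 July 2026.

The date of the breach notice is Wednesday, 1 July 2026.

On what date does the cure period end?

14 July 2026

From Wednesday, 1 July 2026, 7 business days (Jul 3, Jul 7, Jul 8, Jul 9, Jul 10, Jul 13, Jul 14, skipping weekends and the listed holidays on Jul 2, Jul 6) brings us to Tuesday, 14 July 2026, which is the last day of the cure period.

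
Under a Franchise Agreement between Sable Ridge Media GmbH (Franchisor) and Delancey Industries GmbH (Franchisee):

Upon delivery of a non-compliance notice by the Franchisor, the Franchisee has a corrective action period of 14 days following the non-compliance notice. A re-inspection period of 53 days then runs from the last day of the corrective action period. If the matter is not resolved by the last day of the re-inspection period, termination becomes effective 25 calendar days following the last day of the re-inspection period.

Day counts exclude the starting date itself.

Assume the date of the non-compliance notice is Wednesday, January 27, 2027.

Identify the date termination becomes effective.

April 29, 2027

Adding 14 calendar days to January 27, 2027 gives February 10, 2027, which is the last day of the corrective action period.
The last day of the re-inspection period: February 10, 2027 + 53 days = April 4, 2027.
The date termination becomes effective: April 4, 2027 + 25 days = April 29, 2027.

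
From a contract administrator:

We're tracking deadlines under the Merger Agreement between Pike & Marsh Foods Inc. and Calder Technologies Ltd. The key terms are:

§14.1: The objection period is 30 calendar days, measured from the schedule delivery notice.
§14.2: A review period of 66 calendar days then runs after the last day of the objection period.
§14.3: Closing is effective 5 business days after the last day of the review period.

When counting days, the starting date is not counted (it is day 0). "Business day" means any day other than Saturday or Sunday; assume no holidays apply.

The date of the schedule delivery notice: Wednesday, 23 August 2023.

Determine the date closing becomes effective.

4 December 2023

Adding 30 calendar days to 23 August 2023 gives 22 September 2023, which is the last day of the objection period.
The last day of the review period: 66 calendar days after 22 September 2023 is 27 November 2023.
The date closing becomes effective: counting 5 business days from Monday, 27 November 2023 (Nov 28, Nov 29, Nov 30, Dec 1, Dec 4, skipping weekends) reaches Monday, 4 December 2023.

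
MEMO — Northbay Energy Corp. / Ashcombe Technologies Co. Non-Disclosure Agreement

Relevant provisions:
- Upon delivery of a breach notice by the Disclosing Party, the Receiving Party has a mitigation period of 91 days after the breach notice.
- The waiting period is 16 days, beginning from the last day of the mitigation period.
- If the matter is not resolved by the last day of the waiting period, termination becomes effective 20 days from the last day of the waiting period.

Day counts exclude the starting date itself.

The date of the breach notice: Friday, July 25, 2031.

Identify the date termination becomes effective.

November 29, 2031

The last day of the mitigation period: 91 calendar days after July 25, 2031 is October 24, 2031.
Adding 16 calendar days to October 24, 2031 gives November 9, 2031, which is the last day of the waiting period.
The date termination becomes effective: 20 calendar days after November 9, 2031 is November 29, 2031.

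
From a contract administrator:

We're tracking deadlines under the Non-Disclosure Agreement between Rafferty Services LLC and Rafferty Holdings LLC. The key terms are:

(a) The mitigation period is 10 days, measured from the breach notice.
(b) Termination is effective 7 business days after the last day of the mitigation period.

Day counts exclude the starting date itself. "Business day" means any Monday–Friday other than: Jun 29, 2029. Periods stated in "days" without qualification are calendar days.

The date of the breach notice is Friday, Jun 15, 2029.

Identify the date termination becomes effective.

The last day of the mitigation period: Jun 15, 2029 + 10 days = Jun 25, 2029.
From Monday, Jun 25, 2029, 7 business days (Jun 26, Jun 27, Jun 28, Jul 2, Jul 3, Jul 4, Jul 5, skipping weekends and the listed holiday on Jun 29) brings us to Thursday, Jul 5, 2029, which is the date termination becomes effective.

Jul 5, 2029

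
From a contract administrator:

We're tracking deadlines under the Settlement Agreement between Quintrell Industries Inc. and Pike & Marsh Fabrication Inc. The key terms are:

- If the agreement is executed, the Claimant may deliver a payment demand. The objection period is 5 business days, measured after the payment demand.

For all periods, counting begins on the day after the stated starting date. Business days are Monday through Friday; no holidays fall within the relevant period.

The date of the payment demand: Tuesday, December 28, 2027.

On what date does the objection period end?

January 4, 2028

The last day of the objection period: counting 5 business days from Tuesday, December 28, 2027 (Dec 29, Dec 30, Dec 31, Jan 3, Jan 4, skipping weekends) reaches Tuesday, January 4, 2028.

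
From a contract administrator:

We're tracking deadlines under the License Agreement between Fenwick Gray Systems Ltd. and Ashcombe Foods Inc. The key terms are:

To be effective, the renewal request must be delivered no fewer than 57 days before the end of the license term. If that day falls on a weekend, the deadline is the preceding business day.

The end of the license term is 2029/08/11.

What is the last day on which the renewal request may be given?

2029/06/15

2029/08/11 minus 57 days is 2029/06/15. That is a Friday, so no adjustment is needed.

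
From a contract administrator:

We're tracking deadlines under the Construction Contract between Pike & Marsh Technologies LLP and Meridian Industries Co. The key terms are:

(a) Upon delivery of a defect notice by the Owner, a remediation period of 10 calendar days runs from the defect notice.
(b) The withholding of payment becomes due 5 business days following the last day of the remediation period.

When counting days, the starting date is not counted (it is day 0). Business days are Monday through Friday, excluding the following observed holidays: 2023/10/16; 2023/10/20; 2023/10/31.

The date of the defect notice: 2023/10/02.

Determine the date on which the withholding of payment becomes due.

2023/10/23

Adding 10 calendar days to 2023/10/02 gives 2023/10/12, which is the last day of the remediation period.
From Thursday, 2023/10/12, 5 business days (Oct 13, Oct 17, Oct 18, Oct 19, Oct 23, skipping weekends and the listed holidays on Oct 16, Oct 20) brings us to Monday, 2023/10/23, which is the date on which the withholding of payment becomes due.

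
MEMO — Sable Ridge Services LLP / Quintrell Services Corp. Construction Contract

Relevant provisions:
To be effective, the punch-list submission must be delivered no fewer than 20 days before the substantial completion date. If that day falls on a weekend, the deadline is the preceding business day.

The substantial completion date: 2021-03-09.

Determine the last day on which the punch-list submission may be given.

Counting back 20 calendar days from 2021-03-09 gives 2021-02-17. That is a Wednesday, so no adjustment is needed.

2021-02-17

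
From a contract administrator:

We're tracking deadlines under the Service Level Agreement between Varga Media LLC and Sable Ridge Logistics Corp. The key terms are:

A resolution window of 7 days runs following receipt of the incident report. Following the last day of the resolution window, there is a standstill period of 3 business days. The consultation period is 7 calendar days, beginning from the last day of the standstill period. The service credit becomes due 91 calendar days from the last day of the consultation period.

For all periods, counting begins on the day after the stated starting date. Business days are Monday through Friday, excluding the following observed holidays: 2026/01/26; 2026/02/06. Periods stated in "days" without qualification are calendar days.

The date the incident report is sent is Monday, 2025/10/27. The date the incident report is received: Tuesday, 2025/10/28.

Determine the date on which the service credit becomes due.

The last day of the resolution window: 2025/10/28 + 7 days = 2025/11/04.
The last day of the standstill period: counting 3 business days from Tuesday, 2025/11/04 (Nov 5, Nov 6, Nov 7, skipping weekends) reaches Friday, 2025/11/07.
Adding 7 calendar days to 2025/11/07 gives 2025/11/14, which is the last day of the consultation period.
The date on which the service credit becomes due: 2025/11/14 + 91 days = 2026/02/13.

2026/02/13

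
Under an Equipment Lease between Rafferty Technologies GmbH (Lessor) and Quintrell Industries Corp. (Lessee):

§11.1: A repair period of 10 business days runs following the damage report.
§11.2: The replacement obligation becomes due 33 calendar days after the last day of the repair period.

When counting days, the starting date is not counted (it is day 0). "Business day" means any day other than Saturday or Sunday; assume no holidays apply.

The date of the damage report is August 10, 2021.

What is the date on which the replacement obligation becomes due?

From Tuesday, August 10, 2021, 10 business days (Aug 11, Aug 12, Aug 13, Aug 16, Aug 17, Aug 18, Aug 19, Aug 20, Aug 23, Aug 24, skipping weekends) brings us to Tuesday, August 24, 2021, which is the last day of the repair period.
Adding 33 calendar days to August 24, 2021 gives September 26, 2021, which is the date on which the replacement obligation becomes due.

September 26, 2021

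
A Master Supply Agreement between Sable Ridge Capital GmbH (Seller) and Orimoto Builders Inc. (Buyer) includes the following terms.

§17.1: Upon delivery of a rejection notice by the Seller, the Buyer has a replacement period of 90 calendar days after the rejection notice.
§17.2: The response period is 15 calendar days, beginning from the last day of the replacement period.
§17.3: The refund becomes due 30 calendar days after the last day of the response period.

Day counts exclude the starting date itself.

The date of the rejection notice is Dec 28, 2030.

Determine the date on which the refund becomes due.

The last day of the replacement period: 90 calendar days after Dec 28, 2030 is Mar 28, 2031.
The last day of the response period: Mar 28, 2031 + 15 days = Apr 12, 2031.
The date on which the refund becomes due: Apr 12, 2031 + 30 days = May 12, 2031.

May 12, 2031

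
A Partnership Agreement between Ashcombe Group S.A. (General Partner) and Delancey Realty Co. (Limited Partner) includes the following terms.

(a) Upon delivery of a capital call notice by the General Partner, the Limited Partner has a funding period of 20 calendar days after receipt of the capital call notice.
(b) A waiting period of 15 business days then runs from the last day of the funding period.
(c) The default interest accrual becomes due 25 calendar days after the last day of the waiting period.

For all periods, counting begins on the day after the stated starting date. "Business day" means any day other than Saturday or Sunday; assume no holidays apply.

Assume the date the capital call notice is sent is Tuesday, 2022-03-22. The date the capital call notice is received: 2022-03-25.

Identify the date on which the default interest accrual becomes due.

2022-05-30

The last day of the funding period: 20 calendar days after 2022-03-25 is 2022-04-14.
From Thursday, 2022-04-14, 15 business days (Apr 15, Apr 18, Apr 19, Apr 20, …, May 3, May 4, May 5, skipping weekends) brings us to Thursday, 2022-05-05, which is the last day of the waiting period.
Adding 25 calendar days to 2022-05-05 gives 2022-05-30, which is the date on which the default interest accrual becomes due.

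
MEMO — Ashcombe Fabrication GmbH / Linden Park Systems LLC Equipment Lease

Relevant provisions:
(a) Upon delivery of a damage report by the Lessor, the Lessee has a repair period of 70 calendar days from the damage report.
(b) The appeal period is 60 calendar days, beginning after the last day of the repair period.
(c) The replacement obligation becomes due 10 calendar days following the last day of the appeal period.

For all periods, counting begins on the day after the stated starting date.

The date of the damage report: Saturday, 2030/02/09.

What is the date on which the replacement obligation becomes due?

2030/06/29

Adding 70 calendar days to 2030/02/09 gives 2030/04/20, which is the last day of the repair period.
The last day of the appeal period: 60 calendar days after 2030/04/20 is 2030/06/19.
Adding 10 calendar days to 2030/06/19 gives 2030/06/29, which is the date on which the replacement obligation becomes due.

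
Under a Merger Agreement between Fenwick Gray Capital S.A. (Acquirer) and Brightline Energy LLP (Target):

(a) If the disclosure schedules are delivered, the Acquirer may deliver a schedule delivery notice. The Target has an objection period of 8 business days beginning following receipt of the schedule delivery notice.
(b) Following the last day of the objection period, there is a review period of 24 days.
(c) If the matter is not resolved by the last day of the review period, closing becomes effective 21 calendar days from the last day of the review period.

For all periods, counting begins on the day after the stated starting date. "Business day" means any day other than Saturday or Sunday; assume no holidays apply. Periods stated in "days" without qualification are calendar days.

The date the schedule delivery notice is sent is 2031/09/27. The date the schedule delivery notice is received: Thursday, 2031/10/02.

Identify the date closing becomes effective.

From Thursday, 2031/10/02, 8 business days (Oct 3, Oct 6, Oct 7, Oct 8, Oct 9, Oct 10, Oct 13, Oct 14, skipping weekends) brings us to Tuesday, 2031/10/14, which is the last day of the objection period.
Adding 24 calendar days to 2031/10/14 gives 2031/11/07, which is the last day of the review period.
The date closing becomes effective: 2031/11/07 + 21 days = 2031/11/28.

2031/11/28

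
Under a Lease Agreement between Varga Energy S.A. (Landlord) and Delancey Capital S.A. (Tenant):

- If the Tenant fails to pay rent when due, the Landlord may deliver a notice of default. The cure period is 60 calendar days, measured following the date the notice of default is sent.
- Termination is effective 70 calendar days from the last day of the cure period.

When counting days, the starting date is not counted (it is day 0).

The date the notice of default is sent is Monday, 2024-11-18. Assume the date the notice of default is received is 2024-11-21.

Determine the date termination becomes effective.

The last day of the cure period: 2024-11-18 + 60 days = 2025-01-17.
Adding 70 calendar days to 2025-01-17 gives 2025-03-28, which is the date termination becomes effective.

2025-03-28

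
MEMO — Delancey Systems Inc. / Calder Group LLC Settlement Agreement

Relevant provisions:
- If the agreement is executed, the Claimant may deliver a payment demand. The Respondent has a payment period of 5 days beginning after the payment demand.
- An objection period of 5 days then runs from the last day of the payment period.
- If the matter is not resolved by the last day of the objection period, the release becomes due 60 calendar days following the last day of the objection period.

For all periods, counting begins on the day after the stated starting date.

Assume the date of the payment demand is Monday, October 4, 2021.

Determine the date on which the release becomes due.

Adding 5 calendar days to October 4, 2021 gives October 9, 2021, which is the last day of the payment period.
The last day of the objection period: 5 calendar days after October 9, 2021 is October 14, 2021.
The date on which the release becomes due: 60 calendar days after October 14, 2021 is December 13, 2021.

December 13, 2021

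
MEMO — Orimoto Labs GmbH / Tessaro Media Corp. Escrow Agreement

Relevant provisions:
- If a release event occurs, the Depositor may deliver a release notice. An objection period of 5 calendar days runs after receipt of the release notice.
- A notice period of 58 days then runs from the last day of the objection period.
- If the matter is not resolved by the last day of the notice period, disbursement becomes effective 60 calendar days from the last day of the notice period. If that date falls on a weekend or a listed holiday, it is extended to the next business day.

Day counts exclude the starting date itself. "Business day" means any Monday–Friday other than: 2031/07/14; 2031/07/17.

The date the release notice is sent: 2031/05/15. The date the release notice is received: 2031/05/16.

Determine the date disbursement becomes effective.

The last day of the objection period: 2031/05/16 + 5 days = 2031/05/21.
The last day of the notice period: 58 calendar days after 2031/05/21 is 2031/07/18.
Adding 60 calendar days to 2031/07/18 gives 2031/09/16, which is the date disbursement becomes effective. 2031/09/16 is a Tuesday and is not a listed holiday, so no roll-forward applies.

2031/09/16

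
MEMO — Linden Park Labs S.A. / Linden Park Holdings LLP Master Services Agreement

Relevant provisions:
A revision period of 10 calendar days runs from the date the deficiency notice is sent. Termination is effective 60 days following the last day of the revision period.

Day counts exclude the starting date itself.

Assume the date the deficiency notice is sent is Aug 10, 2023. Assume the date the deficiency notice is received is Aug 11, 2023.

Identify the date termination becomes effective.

Oct 19, 2023

Adding 10 calendar days to Aug 10, 2023 gives Aug 20, 2023, which is the last day of the revision period.
The date termination becomes effective: 60 calendar days after Aug 20, 2023 is Oct 19, 2023.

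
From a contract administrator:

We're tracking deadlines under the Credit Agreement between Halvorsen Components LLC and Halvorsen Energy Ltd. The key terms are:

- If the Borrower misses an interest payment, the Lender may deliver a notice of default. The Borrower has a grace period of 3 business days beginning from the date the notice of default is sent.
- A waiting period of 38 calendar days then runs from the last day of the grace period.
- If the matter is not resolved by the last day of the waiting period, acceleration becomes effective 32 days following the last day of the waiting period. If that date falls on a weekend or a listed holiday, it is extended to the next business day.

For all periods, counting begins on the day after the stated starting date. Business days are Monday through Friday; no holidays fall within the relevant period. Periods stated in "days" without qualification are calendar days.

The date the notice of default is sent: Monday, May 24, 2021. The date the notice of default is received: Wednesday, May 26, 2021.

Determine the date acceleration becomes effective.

The last day of the grace period: counting 3 business days from Monday, May 24, 2021 (May 25, May 26, May 27, skipping weekends) reaches Thursday, May 27, 2021.
The last day of the waiting period: 38 calendar days after May 27, 2021 is July 4, 2021.
The date acceleration becomes effective: 32 calendar days after July 4, 2021 is August 5, 2021. August 5, 2021 is a Thursday, so no roll-forward applies.

August 5, 2021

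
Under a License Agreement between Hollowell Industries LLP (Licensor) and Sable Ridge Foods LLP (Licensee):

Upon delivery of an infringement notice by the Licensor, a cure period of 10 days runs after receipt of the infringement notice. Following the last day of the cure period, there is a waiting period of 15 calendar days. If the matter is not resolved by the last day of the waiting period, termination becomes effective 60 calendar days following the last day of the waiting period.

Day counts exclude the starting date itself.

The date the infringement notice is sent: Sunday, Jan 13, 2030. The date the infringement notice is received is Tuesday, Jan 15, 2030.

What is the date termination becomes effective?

Adding 10 calendar days to Jan 15, 2030 gives Jan 25, 2030, which is the last day of the cure period.
The last day of the waiting period: 15 calendar days after Jan 25, 2030 is Feb 9, 2030.
The date termination becomes effective: 60 calendar days after Feb 9, 2030 is Apr 10, 2030.

Apr 10, 2030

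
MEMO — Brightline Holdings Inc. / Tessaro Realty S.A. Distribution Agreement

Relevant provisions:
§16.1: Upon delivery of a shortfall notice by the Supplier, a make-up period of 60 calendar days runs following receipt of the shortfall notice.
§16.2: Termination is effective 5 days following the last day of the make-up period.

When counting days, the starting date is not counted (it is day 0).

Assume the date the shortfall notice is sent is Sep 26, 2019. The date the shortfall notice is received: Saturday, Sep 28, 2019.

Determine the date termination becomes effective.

The last day of the make-up period: 60 calendar days after Sep 28, 2019 is Nov 27, 2019.
The date termination becomes effective: 5 calendar days after Nov 27, 2019 is Dec 2, 2019.

Dec 2, 2019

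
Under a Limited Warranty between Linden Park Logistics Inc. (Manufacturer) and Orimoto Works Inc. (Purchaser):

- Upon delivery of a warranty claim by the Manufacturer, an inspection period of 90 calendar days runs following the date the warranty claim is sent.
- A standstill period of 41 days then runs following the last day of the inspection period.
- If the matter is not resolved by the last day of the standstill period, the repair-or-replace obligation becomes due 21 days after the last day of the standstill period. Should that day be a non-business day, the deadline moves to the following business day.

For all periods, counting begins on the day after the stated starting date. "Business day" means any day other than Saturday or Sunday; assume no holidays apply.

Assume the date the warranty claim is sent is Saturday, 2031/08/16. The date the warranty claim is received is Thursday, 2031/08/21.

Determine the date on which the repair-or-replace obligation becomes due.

The last day of the inspection period: 90 calendar days after 2031/08/16 is 2031/11/14.
The last day of the standstill period: 2031/11/14 + 41 days = 2031/12/25.
Adding 21 calendar days to 2031/12/25 gives 2032/01/15, which is the date on which the repair-or-replace obligation becomes due. 2032/01/15 is a Thursday, so no roll-forward applies.

2032/01/15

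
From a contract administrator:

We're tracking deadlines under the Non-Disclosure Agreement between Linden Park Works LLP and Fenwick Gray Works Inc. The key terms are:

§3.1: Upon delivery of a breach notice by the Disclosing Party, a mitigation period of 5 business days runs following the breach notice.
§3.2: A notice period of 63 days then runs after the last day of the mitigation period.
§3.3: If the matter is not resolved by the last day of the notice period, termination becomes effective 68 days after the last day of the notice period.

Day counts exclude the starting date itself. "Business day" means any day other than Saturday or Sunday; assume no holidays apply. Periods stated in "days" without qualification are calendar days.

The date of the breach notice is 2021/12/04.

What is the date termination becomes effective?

The last day of the mitigation period: counting 5 business days from Saturday, 2021/12/04 (Dec 6, Dec 7, Dec 8, Dec 9, Dec 10, skipping weekends) reaches Friday, 2021/12/10.
Adding 63 calendar days to 2021/12/10 gives 2022/02/11, which is the last day of the notice period.
The date termination becomes effective: 2022/02/11 + 68 days = 2022/04/20.

2022/04/20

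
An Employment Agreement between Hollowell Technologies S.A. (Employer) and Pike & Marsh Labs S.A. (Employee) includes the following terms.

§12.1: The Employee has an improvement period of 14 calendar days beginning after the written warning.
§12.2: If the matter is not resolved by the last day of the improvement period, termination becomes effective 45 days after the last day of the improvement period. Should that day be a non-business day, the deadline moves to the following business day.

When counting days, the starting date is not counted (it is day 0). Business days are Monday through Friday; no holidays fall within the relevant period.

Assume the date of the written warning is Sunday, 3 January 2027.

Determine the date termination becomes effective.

The last day of the improvement period: 3 January 2027 + 14 days = 17 January 2027.
Adding 45 calendar days to 17 January 2027 gives 3 March 2027, which is the date termination becomes effective. 3 March 2027 is a Wednesday, so no roll-forward applies.

3 March 2027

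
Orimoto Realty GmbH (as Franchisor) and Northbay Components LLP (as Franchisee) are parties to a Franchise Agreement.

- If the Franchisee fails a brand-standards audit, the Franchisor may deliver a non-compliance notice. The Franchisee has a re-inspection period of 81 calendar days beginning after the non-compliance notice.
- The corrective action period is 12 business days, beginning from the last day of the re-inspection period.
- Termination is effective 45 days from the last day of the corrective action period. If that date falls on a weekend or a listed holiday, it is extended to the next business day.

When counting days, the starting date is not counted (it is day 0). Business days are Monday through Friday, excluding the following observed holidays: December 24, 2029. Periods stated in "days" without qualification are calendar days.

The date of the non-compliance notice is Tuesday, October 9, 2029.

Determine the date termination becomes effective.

March 1, 2030

The last day of the re-inspection period: October 9, 2029 + 81 days = December 29, 2029.
The last day of the corrective action period: counting 12 business days from Saturday, December 29, 2029 (Dec 31, Jan 1, Jan 2, Jan 3, …, Jan 11, Jan 14, Jan 15, skipping weekends) reaches Tuesday, January 15, 2030.
The date termination becomes effective: 45 calendar days after January 15, 2030 is March 1, 2030. March 1, 2030 is a Friday and is not a listed holiday, so no roll-forward applies.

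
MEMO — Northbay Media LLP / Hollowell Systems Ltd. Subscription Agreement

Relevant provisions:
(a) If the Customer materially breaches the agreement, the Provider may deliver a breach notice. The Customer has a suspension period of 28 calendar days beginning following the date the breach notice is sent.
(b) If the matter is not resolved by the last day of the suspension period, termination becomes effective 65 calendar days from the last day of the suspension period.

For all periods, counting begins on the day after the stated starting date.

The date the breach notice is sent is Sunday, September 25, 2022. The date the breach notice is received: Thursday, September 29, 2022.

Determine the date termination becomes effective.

Adding 28 calendar days to September 25, 2022 gives October 23, 2022, which is the last day of the suspension period.
The date termination becomes effective: October 23, 2022 + 65 days = December 27, 2022.

December 27, 2022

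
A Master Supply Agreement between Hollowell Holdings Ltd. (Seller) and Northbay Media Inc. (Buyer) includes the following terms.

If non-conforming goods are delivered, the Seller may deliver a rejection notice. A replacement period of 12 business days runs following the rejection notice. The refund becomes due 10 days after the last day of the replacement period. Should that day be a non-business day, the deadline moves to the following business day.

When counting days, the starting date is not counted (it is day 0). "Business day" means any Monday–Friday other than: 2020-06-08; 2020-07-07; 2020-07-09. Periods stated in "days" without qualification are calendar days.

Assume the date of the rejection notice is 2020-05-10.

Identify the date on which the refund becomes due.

2020-06-05

The last day of the replacement period: counting 12 business days from Sunday, 2020-05-10 (May 11, May 12, May 13, May 14, …, May 22, May 25, May 26, skipping weekends) reaches Tuesday, 2020-05-26.
Adding 10 calendar days to 2020-05-26 gives 2020-06-05, which is the date on which the refund becomes due. 2020-06-05 is a Friday and is not a listed holiday, so no roll-forward applies.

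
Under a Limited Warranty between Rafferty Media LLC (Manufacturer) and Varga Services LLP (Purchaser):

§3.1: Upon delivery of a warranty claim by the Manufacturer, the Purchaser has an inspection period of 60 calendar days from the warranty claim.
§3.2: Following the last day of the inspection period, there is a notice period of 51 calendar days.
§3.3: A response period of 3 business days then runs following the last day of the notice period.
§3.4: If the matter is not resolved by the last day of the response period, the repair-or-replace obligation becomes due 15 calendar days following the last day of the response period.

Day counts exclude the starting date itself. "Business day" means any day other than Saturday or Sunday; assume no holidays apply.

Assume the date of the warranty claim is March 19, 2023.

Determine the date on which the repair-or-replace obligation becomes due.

July 27, 2023

The last day of the inspection period: 60 calendar days after March 19, 2023 is May 18, 2023.
Adding 51 calendar days to May 18, 2023 gives July 8, 2023, which is the last day of the notice period.
The last day of the response period: 3 business days after Saturday, July 8, 2023, skipping weekends — Jul 10, Jul 11, Jul 12 — lands on Wednesday, July 12, 2023.
The date on which the repair-or-replace obligation becomes due: 15 calendar days after July 12, 2023 is July 27, 2023.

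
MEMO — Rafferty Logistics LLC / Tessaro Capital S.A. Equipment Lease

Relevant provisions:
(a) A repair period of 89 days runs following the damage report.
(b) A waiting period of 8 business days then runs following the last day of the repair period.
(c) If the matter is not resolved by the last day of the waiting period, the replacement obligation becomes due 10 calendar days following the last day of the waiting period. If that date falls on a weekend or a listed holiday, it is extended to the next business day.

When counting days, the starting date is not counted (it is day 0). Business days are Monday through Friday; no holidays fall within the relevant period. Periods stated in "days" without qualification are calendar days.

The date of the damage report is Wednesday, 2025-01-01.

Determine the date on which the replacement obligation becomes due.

The last day of the repair period: 89 calendar days after 2025-01-01 is 2025-03-31.
The last day of the waiting period: 8 business days after Monday, 2025-03-31, skipping weekends — Apr 1, Apr 2, Apr 3, Apr 4, Apr 7, Apr 8, Apr 9, Apr 10 — lands on Thursday, 2025-04-10.
Adding 10 calendar days to 2025-04-10 gives 2025-04-20, which is the date on which the replacement obligation becomes due. That falls on a Sunday, so it rolls to the next business day, Monday, 2025-04-21.

2025-04-21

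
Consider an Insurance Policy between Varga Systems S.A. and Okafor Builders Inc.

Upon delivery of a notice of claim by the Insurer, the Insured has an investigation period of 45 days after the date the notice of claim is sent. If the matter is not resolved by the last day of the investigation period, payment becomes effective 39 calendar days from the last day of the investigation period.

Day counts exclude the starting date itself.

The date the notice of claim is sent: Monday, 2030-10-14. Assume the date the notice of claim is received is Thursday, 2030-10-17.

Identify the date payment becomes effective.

The last day of the investigation period: 2030-10-14 + 45 days = 2030-11-28.
The date payment becomes effective: 2030-11-28 + 39 days = 2031-01-06.

2031-01-06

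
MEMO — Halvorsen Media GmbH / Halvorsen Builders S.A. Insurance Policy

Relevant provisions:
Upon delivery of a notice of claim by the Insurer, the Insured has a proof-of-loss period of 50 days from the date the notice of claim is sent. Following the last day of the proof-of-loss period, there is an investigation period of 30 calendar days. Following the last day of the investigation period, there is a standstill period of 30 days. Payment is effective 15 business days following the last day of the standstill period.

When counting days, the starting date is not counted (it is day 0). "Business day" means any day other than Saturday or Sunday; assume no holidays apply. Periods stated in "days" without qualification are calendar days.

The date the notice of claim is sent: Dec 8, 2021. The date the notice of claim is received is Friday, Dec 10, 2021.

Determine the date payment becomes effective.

The last day of the proof-of-loss period: Dec 8, 2021 + 50 days = Jan 27, 2022.
Adding 30 calendar days to Jan 27, 2022 gives Feb 26, 2022, which is the last day of the investigation period.
Adding 30 calendar days to Feb 26, 2022 gives Mar 28, 2022, which is the last day of the standstill period.
The date payment becomes effective: 15 business days after Monday, Mar 28, 2022, skipping weekends — Mar 29, Mar 30, Mar 31, Apr 1, …, Apr 14, Apr 15, Apr 18 — lands on Monday, Apr 18, 2022.

Apr 18, 2022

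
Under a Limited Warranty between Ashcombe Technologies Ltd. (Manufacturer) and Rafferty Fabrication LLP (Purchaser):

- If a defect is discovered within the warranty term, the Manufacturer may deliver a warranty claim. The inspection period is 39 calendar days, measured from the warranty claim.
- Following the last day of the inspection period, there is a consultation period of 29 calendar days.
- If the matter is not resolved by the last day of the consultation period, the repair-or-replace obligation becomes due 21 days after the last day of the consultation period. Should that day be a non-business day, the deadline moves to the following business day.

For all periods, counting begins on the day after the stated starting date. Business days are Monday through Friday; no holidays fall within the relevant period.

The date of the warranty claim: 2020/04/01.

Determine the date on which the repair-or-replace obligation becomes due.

2020/06/29

Adding 39 calendar days to 2020/04/01 gives 2020/05/10, which is the last day of the inspection period.
The last day of the consultation period: 2020/05/10 + 29 days = 2020/06/08.
Adding 21 calendar days to 2020/06/08 gives 2020/06/29, which is the date on which the repair-or-replace obligation becomes due. 2020/06/29 is a Monday, so no roll-forward applies.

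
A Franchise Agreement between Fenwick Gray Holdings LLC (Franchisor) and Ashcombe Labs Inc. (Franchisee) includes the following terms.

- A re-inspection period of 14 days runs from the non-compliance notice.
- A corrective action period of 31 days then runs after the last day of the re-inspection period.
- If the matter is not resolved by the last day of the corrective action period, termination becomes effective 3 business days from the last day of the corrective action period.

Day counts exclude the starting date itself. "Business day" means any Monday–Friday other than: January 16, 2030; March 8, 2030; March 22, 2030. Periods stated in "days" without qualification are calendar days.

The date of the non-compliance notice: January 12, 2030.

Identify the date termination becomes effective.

The last day of the re-inspection period: January 12, 2030 + 14 days = January 26, 2030.
The last day of the corrective action period: January 26, 2030 + 31 days = February 26, 2030.
From Tuesday, February 26, 2030, 3 business days (Feb 27, Feb 28, Mar 1, skipping weekends) brings us to Friday, March 1, 2030, which is the date termination becomes effective.

March 1, 2030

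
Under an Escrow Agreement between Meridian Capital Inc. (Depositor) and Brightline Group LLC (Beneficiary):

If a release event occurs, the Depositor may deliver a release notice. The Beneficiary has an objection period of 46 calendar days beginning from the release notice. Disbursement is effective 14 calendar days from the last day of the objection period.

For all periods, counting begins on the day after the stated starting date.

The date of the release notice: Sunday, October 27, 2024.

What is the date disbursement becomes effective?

December 26, 2024

The last day of the objection period: October 27, 2024 + 46 days = December 12, 2024.
Adding 14 calendar days to December 12, 2024 gives December 26, 2024, which is the date disbursement becomes effective.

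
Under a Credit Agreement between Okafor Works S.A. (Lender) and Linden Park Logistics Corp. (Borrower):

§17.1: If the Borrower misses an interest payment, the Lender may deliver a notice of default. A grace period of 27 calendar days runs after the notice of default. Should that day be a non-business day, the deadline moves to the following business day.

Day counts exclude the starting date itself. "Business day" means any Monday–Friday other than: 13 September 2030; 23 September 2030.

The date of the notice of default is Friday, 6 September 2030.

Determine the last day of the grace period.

3 October 2030

Adding 27 calendar days to 6 September 2030 gives 3 October 2030, which is the last day of the grace period. 3 October 2030 is a Thursday and is not a listed holiday, so no roll-forward applies.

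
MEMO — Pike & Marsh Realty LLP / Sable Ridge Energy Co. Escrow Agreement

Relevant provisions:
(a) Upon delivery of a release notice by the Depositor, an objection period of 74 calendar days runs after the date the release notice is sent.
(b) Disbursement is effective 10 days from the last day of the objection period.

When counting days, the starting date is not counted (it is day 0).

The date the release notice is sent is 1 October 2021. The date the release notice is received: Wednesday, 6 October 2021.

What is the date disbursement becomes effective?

Adding 74 calendar days to 1 October 2021 gives 14 December 2021, which is the last day of the objection period.
Adding 10 calendar days to 14 December 2021 gives 24 December 2021, which is the date disbursement becomes effective.

24 December 2021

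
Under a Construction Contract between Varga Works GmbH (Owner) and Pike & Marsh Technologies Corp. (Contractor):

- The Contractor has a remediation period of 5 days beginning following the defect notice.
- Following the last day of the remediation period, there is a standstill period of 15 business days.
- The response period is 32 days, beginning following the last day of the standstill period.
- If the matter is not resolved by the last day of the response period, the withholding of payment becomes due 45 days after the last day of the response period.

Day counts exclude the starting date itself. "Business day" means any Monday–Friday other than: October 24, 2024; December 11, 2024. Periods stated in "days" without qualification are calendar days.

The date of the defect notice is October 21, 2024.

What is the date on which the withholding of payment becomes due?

The last day of the remediation period: 5 calendar days after October 21, 2024 is October 26, 2024.
The last day of the standstill period: counting 15 business days from Saturday, October 26, 2024 (Oct 28, Oct 29, Oct 30, Oct 31, …, Nov 13, Nov 14, Nov 15, skipping weekends) reaches Friday, November 15, 2024.
Adding 32 calendar days to November 15, 2024 gives December 17, 2024, which is the last day of the response period.
The date on which the withholding of payment becomes due: 45 calendar days after December 17, 2024 is January 31, 2025.

January 31, 2025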